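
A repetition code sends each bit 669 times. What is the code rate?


Rate = k/n = 1/669

1/669


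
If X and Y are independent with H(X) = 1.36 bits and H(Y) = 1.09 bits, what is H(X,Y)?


For independent variables, H(X,Y) = H(X) + H(Y) = 1.36 + 1.09 = 2.45

2.45 bits


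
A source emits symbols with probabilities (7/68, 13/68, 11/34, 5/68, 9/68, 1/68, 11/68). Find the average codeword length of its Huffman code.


Huffman construction (repeatedly merge the two least-probable nodes; each merge adds 1 bit to every symbol beneath it): 1/68 + 5/68 = 3/34; 3/34 + 7/68 = 13/68; 9/68 + 11/68 = 5/17; 13/68 + 13/68 = 13/34; 5/17 + 11/34 = 21/34; 13/34 + 21/34 = 1. Resulting codeword lengths (in the order the probabilities were given): (3, 2, 2, 4, 3, 4, 3). L_avg = sum(p_i * l_i) = 7/68*3 + 13/68*2 + 11/34*2 + 5/68*4 + 9/68*3 + 1/68*4 + 11/68*3 = 175/68 = 2.5735

2.5735 bits


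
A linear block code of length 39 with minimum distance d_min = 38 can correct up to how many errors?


Correction capability = floor((d-1)/2) = floor((38-1)/2) = 18

18 errors


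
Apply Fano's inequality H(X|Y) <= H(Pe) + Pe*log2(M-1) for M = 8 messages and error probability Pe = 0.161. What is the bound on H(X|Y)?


H(Pe) = -Pe*log2(Pe) - (1-Pe)*log2(1-Pe) = -0.161*log2(0.161) - 0.839*log2(0.839) = 0.424214 + 0.212483 = 0.6367. Pe*log2(M-1) = 0.161*log2(7) = 0.451984. Bound = H(Pe) + Pe*log2(M-1) = 0.424214 + 0.212483 + 0.451984 = 1.0887

1.0887 bits


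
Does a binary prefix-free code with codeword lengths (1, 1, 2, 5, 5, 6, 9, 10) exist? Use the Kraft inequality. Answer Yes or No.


Kraft sum = sum(2^(-l_i)) = 1.3311, need <= 1. Result: violated (a binary prefix-free code with these lengths cannot exist)

No


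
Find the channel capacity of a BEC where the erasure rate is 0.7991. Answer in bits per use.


C = 1 - epsilon = 1 - 0.7991 = 0.2009

0.2009 bits


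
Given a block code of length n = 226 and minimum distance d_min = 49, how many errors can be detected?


Detection capability = d_min - 1 = 49 - 1 = 48

48 errors


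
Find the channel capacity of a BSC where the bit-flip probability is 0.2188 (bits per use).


H(p) = -p*log2(p) - (1-p)*log2(1-p) = -0.2188*log2(0.2188) - 0.7812*log2(0.7812) = 0.479679 + 0.278292 = 0.758. C = 1 - H(p) = 1 - 0.758 = 0.242

0.242 bits


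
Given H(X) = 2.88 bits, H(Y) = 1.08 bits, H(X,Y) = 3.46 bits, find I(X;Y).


I(X;Y) = H(X) + H(Y) - H(X,Y) = 2.88 + 1.08 - 3.46 = 0.5

0.5 bits


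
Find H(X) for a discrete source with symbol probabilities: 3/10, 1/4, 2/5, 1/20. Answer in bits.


H = -sum(p_i * log2(p_i)). Terms: -(3/10)*log2(3/10) = 0.521090; -(1/4)*log2(1/4) = 0.500000; -(2/5)*log2(2/5) = 0.528771; -(1/20)*log2(1/20) = 0.216096. H = 0.521090 + 0.500000 + 0.528771 + 0.216096 = 1.766

1.766 bits


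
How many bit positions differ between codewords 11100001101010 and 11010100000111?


Count differing positions: . . ^ ^ . ^ . ^ ^ . ^ ^ . ^ = 8 differences

8


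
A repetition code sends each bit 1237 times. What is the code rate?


Rate = k/n = 1/1237

1/1237


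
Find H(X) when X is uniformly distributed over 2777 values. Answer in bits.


H = log2(n) = log2(2777) = 11.4393

11.4393 bits


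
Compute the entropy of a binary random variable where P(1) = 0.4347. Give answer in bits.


H = -p*log2(p) - (1-p)*log2(1-p). -0.4347*log2(0.4347) = 0.522469; -0.5653*log2(0.5653) = 0.465192. H = 0.522469 + 0.465192 = 0.9877

0.9877 bits


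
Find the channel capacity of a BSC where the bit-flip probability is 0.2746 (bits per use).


H(p) = -p*log2(p) - (1-p)*log2(1-p) = -0.2746*log2(0.2746) - 0.7254*log2(0.7254) = 0.512018 + 0.335970 = 0.848. C = 1 - H(p) = 1 - 0.848 = 0.152

0.152 bits


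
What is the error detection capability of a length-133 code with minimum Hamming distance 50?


Detection capability = d_min - 1 = 50 - 1 = 49

49 errors


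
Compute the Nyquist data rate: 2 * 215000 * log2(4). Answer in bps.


Rate = 2 * B * log2(M) = 2 * 215000 * 2.0 = 860000.0

860000.0 bps


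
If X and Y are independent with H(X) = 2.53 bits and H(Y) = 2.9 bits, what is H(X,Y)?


For independent variables, H(X,Y) = H(X) + H(Y) = 2.53 + 2.9 = 5.43

5.43 bits


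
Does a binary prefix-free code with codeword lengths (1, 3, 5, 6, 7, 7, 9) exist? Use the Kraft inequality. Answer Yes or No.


Kraft sum = sum(2^(-l_i)) = 0.6895, need <= 1. Result: satisfied (a binary prefix-free code with these lengths exists)

Yes


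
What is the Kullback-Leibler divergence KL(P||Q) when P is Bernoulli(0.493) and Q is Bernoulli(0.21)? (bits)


KL = p*log2(p/q) + (1-p)*log2((1-p)/(1-q)) = 0.493*log2(0.493/0.21) + 0.507*log2(0.507/0.79) = 0.2826

0.2826 bits


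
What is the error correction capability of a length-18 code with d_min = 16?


Correction capability = floor((d-1)/2) = floor((16-1)/2) = 7

7 errors


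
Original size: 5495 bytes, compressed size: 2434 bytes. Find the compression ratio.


Ratio = original / compressed = 5495 / 2434 = 2.2576

2.2576


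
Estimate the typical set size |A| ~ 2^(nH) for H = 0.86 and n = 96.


log2|A_typical| = nH = 96 * 0.86 = 82.56, so |A_typical| ~ 2^82.56 = 7.129e+24

7.129e+24


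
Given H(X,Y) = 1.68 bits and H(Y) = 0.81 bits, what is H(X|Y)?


H(X|Y) = H(X,Y) - H(Y) = 1.68 - 0.81 = 0.87

0.87 bits


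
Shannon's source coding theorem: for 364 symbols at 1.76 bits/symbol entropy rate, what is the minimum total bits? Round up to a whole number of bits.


Minimum bits >= n * H = 364 * 1.76 = 640.64, rounded up to a whole number of bits = 641

641 bits


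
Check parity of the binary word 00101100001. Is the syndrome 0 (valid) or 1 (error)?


Syndrome = XOR of all bits = 0 XOR 0 XOR 1 XOR 0 XOR 1 XOR 1 XOR 0 XOR 0 XOR 0 XOR 0 XOR 1 = 0

0


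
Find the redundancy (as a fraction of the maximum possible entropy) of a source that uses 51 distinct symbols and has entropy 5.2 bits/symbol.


H_max = log2(K) = log2(51) = 5.6724 bits/symbol. Redundancy = 1 - H/H_max = 1 - 5.2/5.6724 = 1 - 0.9167 = 0.0833

0.0833


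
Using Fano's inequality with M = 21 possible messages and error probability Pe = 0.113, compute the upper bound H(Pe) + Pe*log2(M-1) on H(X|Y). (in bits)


H(Pe) = -Pe*log2(Pe) - (1-Pe)*log2(1-Pe) = -0.113*log2(0.113) - 0.887*log2(0.887) = 0.355453 + 0.153446 = 0.5089. Pe*log2(M-1) = 0.113*log2(20) = 0.488378. Bound = H(Pe) + Pe*log2(M-1) = 0.355453 + 0.153446 + 0.488378 = 0.9973

0.9973 bits


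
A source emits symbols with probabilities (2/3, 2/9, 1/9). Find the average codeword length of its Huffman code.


Huffman construction (repeatedly merge the two least-probable nodes; each merge adds 1 bit to every symbol beneath it): 1/9 + 2/9 = 1/3; 1/3 + 2/3 = 1. Resulting codeword lengths (in the order the probabilities were given): (1, 2, 2). L_avg = sum(p_i * l_i) = 2/3*1 + 2/9*2 + 1/9*2 = 4/3 = 1.3333

1.3333 bits


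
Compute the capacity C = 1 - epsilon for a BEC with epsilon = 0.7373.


C = 1 - epsilon = 1 - 0.7373 = 0.2627

0.2627 bits


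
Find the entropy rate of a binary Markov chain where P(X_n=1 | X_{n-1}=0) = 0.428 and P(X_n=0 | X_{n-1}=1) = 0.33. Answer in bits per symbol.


Stationary distribution: pi_0 = p10/(p01+p10) = 0.4354, pi_1 = 0.5646. Entropy rate H' = pi_0*H(p01) + pi_1*H(p10) = 0.4354*0.985 + 0.5646*0.9149 = 0.9454

0.9454 bits/symbol


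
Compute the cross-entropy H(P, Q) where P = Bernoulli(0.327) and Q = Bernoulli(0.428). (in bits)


H(P,Q) = -p*log2(q) - (1-p)*log2(1-q). -0.327*log2(0.428) = 0.400352; -0.673*log2(0.572) = 0.542379. H(P,Q) = 0.400352 + 0.542379 = 0.9427

0.9427 bits


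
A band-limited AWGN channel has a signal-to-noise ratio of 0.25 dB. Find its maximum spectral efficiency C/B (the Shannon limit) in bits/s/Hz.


SNR_linear = 10^(0.25/10) = 1.0593; C/B = log2(1 + SNR_linear) = log2(1 + 1.0593) = 1.0421

1.0421 bits/s/Hz


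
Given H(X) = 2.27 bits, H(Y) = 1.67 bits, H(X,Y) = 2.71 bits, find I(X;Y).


I(X;Y) = H(X) + H(Y) - H(X,Y) = 2.27 + 1.67 - 2.71 = 1.23

1.23 bits


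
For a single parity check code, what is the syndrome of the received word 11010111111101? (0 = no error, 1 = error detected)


Syndrome = XOR of all bits = 1 XOR 1 XOR 0 XOR 1 XOR 0 XOR 1 XOR 1 XOR 1 XOR 1 XOR 1 XOR 1 XOR 1 XOR 0 XOR 1 = 1

1


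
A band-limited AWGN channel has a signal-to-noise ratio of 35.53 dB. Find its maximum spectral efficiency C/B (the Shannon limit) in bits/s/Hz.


SNR_linear = 10^(35.53/10) = 3572.7284; C/B = log2(1 + SNR_linear) = log2(1 + 3572.7284) = 11.8032

11.8032 bits/s/Hz


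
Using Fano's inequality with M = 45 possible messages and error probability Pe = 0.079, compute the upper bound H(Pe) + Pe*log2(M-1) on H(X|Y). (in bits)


H(Pe) = -Pe*log2(Pe) - (1-Pe)*log2(1-Pe) = -0.079*log2(0.079) - 0.921*log2(0.921) = 0.289298 + 0.109348 = 0.3986. Pe*log2(M-1) = 0.079*log2(44) = 0.431295. Bound = H(Pe) + Pe*log2(M-1) = 0.289298 + 0.109348 + 0.431295 = 0.8299

0.8299 bits


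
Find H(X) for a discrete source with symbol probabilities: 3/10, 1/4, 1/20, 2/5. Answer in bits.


H = -sum(p_i * log2(p_i)). Terms: -(3/10)*log2(3/10) = 0.521090; -(1/4)*log2(1/4) = 0.500000; -(1/20)*log2(1/20) = 0.216096; -(2/5)*log2(2/5) = 0.528771. H = 0.521090 + 0.500000 + 0.216096 + 0.528771 = 1.766

1.766 bits


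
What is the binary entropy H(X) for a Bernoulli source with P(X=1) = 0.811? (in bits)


H = -p*log2(p) - (1-p)*log2(1-p). -0.811*log2(0.811) = 0.245105; -0.189*log2(0.189) = 0.454269. H = 0.245105 + 0.454269 = 0.6994

0.6994 bits


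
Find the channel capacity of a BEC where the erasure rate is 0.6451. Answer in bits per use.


C = 1 - epsilon = 1 - 0.6451 = 0.3549

0.3549 bits


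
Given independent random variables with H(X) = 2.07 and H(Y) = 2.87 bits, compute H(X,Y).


For independent variables, H(X,Y) = H(X) + H(Y) = 2.07 + 2.87 = 4.94

4.94 bits


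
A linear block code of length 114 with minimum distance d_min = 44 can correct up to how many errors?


Correction capability = floor((d-1)/2) = floor((44-1)/2) = 21

21 errors


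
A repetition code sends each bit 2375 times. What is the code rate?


Rate = k/n = 1/2375

1/2375


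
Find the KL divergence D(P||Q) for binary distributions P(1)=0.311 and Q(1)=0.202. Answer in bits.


KL = p*log2(p/q) + (1-p)*log2((1-p)/(1-q)) = 0.311*log2(0.311/0.202) + 0.689*log2(0.689/0.798) = 0.0476

0.0476 bits


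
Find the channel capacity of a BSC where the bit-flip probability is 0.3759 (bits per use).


H(p) = -p*log2(p) - (1-p)*log2(1-p) = -0.3759*log2(0.3759) - 0.6241*log2(0.6241) = 0.530613 + 0.424482 = 0.9551. C = 1 - H(p) = 1 - 0.9551 = 0.0449

0.0449 bits


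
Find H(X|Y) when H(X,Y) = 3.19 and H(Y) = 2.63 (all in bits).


H(X|Y) = H(X,Y) - H(Y) = 3.19 - 2.63 = 0.56

0.56 bits


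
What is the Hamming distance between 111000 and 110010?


Count differing positions: . . ^ . ^ . = 2 differences

2


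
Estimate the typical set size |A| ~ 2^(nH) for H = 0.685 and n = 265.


log2|A_typical| = nH = 265 * 0.685 = 181.525, so |A_typical| ~ 2^181.525 = 4.410e+54

4.410e+54


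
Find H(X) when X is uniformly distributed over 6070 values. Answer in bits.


H = log2(n) = log2(6070) = 12.5675

12.5675 bits


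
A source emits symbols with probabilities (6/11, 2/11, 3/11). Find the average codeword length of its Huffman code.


Huffman construction (repeatedly merge the two least-probable nodes; each merge adds 1 bit to every symbol beneath it): 2/11 + 3/11 = 5/11; 5/11 + 6/11 = 1. Resulting codeword lengths (in the order the probabilities were given): (1, 2, 2). L_avg = sum(p_i * l_i) = 6/11*1 + 2/11*2 + 3/11*2 = 16/11 = 1.4545

1.4545 bits


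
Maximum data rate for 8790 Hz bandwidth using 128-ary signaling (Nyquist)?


Rate = 2 * B * log2(M) = 2 * 8790 * 7.0 = 123060.0

123060.0 bps


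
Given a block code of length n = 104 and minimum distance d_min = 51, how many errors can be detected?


Detection capability = d_min - 1 = 51 - 1 = 50

50 errors


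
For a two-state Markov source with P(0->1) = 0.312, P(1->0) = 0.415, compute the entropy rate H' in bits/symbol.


Stationary distribution: pi_0 = p10/(p01+p10) = 0.5708, pi_1 = 0.4292. Entropy rate H' = pi_0*H(p01) + pi_1*H(p10) = 0.5708*0.8955 + 0.4292*0.9791 = 0.9313

0.9313 bits/symbol


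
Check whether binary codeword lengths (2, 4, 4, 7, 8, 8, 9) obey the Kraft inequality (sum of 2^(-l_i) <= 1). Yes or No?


Kraft sum = sum(2^(-l_i)) = 0.3926, need <= 1. Result: satisfied (a binary prefix-free code with these lengths exists)

Yes


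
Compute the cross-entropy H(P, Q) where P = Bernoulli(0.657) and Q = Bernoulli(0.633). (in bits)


H(P,Q) = -p*log2(q) - (1-p)*log2(1-q). -0.657*log2(0.633) = 0.433438; -0.343*log2(0.367) = 0.496029. H(P,Q) = 0.433438 + 0.496029 = 0.9295

0.9295 bits


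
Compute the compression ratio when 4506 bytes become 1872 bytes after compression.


Ratio = original / compressed = 4506 / 1872 = 2.4071

2.4071


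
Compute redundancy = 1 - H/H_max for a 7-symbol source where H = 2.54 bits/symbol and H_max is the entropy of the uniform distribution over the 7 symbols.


H_max = log2(K) = log2(7) = 2.8074 bits/symbol. Redundancy = 1 - H/H_max = 1 - 2.54/2.8074 = 1 - 0.9048 = 0.0952

0.0952


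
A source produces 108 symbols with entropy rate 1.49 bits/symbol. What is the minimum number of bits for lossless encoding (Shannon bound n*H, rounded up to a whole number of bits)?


Minimum bits >= n * H = 108 * 1.49 = 160.92, rounded up to a whole number of bits = 161

161 bits


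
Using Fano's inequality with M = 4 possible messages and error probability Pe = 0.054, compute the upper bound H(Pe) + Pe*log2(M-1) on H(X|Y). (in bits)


H(Pe) = -Pe*log2(Pe) - (1-Pe)*log2(1-Pe) = -0.054*log2(0.054) - 0.946*log2(0.946) = 0.227388 + 0.075763 = 0.3032. Pe*log2(M-1) = 0.054*log2(3) = 0.085588. Bound = H(Pe) + Pe*log2(M-1) = 0.227388 + 0.075763 + 0.085588 = 0.3887

0.3887 bits


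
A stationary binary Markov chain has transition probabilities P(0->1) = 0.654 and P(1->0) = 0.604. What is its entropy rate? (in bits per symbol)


Stationary distribution: pi_0 = p10/(p01+p10) = 0.4801, pi_1 = 0.5199. Entropy rate H' = pi_0*H(p01) + pi_1*H(p10) = 0.4801*0.9304 + 0.5199*0.9686 = 0.9503

0.9503 bits/symbol


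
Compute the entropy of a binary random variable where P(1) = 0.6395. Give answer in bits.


H = -p*log2(p) - (1-p)*log2(1-p). -0.6395*log2(0.6395) = 0.412467; -0.3605*log2(0.3605) = 0.530630. H = 0.412467 + 0.530630 = 0.9431

0.9431 bits


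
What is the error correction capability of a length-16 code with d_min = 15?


Correction capability = floor((d-1)/2) = floor((15-1)/2) = 7

7 errors


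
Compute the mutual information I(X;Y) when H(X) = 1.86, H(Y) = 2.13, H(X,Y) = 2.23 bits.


I(X;Y) = H(X) + H(Y) - H(X,Y) = 1.86 + 2.13 - 2.23 = 1.76

1.76 bits


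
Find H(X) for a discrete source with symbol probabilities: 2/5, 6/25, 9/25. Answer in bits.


H = -sum(p_i * log2(p_i)). Terms: -(2/5)*log2(2/5) = 0.528771; -(6/25)*log2(6/25) = 0.494134; -(9/25)*log2(9/25) = 0.530615. H = 0.528771 + 0.494134 + 0.530615 = 1.5535

1.5535 bits


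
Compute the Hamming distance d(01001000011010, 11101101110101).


Count differing positions: ^ . ^ . . ^ . ^ ^ . ^ ^ ^ ^ = 9 differences

9


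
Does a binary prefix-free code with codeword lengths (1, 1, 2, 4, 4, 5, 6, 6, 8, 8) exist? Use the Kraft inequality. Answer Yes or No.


Kraft sum = sum(2^(-l_i)) = 1.4453, need <= 1. Result: violated (a binary prefix-free code with these lengths cannot exist)

No


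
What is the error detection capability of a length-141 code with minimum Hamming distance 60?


Detection capability = d_min - 1 = 60 - 1 = 59

59 errors


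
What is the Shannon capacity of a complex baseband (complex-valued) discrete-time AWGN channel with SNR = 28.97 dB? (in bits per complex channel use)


SNR_linear = 10^(28.97/10) = 788.8601; C = log2(1 + SNR_linear) = log2(1 + 788.8601) = 9.6255

9.6255 bits/channel use


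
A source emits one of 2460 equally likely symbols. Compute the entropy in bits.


H = log2(n) = log2(2460) = 11.2644

11.2644 bits


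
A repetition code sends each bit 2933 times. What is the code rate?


Rate = k/n = 1/2933

1/2933


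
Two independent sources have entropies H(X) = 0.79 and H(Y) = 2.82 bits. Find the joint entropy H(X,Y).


For independent variables, H(X,Y) = H(X) + H(Y) = 0.79 + 2.82 = 3.61

3.61 bits


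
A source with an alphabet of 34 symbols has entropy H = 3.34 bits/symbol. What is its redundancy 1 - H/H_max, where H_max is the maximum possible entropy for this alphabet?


H_max = log2(K) = log2(34) = 5.0875 bits/symbol. Redundancy = 1 - H/H_max = 1 - 3.34/5.0875 = 1 - 0.6565 = 0.3435

0.3435


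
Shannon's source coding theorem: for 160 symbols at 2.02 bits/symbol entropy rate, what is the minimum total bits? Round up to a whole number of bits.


Minimum bits >= n * H = 160 * 2.02 = 323.2, rounded up to a whole number of bits = 324

324 bits


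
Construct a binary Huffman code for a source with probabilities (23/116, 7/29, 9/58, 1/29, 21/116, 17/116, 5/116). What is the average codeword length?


Huffman construction (repeatedly merge the two least-probable nodes; each merge adds 1 bit to every symbol beneath it): 1/29 + 5/116 = 9/116; 9/116 + 17/116 = 13/58; 9/58 + 21/116 = 39/116; 23/116 + 13/58 = 49/116; 7/29 + 39/116 = 67/116; 49/116 + 67/116 = 1. Resulting codeword lengths (in the order the probabilities were given): (2, 2, 3, 4, 3, 3, 4). L_avg = sum(p_i * l_i) = 23/116*2 + 7/29*2 + 9/58*3 + 1/29*4 + 21/116*3 + 17/116*3 + 5/116*4 = 153/58 = 2.6379

2.6379 bits


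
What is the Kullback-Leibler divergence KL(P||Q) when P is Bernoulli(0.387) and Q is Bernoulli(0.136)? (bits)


KL = p*log2(p/q) + (1-p)*log2((1-p)/(1-q)) = 0.387*log2(0.387/0.136) + 0.613*log2(0.613/0.864) = 0.2804

0.2804 bits


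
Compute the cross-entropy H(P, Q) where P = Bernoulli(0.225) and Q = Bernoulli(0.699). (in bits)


H(P,Q) = -p*log2(q) - (1-p)*log2(1-q). -0.225*log2(0.699) = 0.116243; -0.775*log2(0.301) = 1.342428. H(P,Q) = 0.116243 + 1.342428 = 1.4587

1.4587 bits


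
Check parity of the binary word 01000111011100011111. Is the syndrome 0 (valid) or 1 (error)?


Syndrome = XOR of all bits = 0 XOR 1 XOR 0 XOR 0 XOR 0 XOR 1 XOR 1 XOR 1 XOR 0 XOR 1 XOR 1 XOR 1 XOR 0 XOR 0 XOR 0 XOR 1 XOR 1 XOR 1 XOR 1 XOR 1 = 0

0


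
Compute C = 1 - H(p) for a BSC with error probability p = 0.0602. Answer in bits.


H(p) = -p*log2(p) - (1-p)*log2(1-p) = -0.0602*log2(0.0602) - 0.9398*log2(0.9398) = 0.244056 + 0.084182 = 0.3282. C = 1 - H(p) = 1 - 0.3282 = 0.6718

0.6718 bits


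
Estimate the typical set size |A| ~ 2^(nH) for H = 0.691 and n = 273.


log2|A_typical| = nH = 273 * 0.691 = 188.643, so |A_typical| ~ 2^188.643 = 6.126e+56

6.126e+56


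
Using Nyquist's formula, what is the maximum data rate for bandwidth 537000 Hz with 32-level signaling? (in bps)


Rate = 2 * B * log2(M) = 2 * 537000 * 5.0 = 5370000.0

5370000.0 bps


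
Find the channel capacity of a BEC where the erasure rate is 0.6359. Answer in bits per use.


C = 1 - epsilon = 1 - 0.6359 = 0.3641

0.3641 bits


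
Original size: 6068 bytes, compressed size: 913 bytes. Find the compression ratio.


Ratio = original / compressed = 6068 / 913 = 6.6462

6.6462


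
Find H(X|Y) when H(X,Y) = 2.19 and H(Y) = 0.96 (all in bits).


H(X|Y) = H(X,Y) - H(Y) = 2.19 - 0.96 = 1.23

1.23 bits


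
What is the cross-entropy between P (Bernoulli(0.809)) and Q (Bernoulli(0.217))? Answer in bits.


H(P,Q) = -p*log2(q) - (1-p)*log2(1-q). -0.809*log2(0.217) = 1.783225; -0.191*log2(0.783) = 0.067407. H(P,Q) = 1.783225 + 0.067407 = 1.8506

1.8506 bits


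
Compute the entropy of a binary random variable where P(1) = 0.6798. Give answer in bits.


H = -p*log2(p) - (1-p)*log2(1-p). -0.6798*log2(0.6798) = 0.378525; -0.3202*log2(0.3202) = 0.526074. H = 0.378525 + 0.526074 = 0.9046

0.9046 bits


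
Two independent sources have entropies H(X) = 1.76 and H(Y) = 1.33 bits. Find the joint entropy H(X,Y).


For independent variables, H(X,Y) = H(X) + H(Y) = 1.76 + 1.33 = 3.09

3.09 bits


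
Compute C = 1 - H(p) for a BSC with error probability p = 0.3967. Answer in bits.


H(p) = -p*log2(p) - (1-p)*log2(1-p) = -0.3967*log2(0.3967) - 0.6033*log2(0.6033) = 0.529150 + 0.439837 = 0.969. C = 1 - H(p) = 1 - 0.969 = 0.031

0.031 bits


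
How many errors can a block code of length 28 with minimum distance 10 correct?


Correction capability = floor((d-1)/2) = floor((10-1)/2) = 4

4 errors


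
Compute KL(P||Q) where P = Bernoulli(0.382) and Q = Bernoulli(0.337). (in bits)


KL = p*log2(p/q) + (1-p)*log2((1-p)/(1-q)) = 0.382*log2(0.382/0.337) + 0.618*log2(0.618/0.663) = 0.0064

0.0064 bits


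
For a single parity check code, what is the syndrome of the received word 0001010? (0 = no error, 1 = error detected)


Syndrome = XOR of all bits = 0 XOR 0 XOR 0 XOR 1 XOR 0 XOR 1 XOR 0 = 0

0


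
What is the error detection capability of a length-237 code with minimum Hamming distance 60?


Detection capability = d_min - 1 = 60 - 1 = 59

59 errors


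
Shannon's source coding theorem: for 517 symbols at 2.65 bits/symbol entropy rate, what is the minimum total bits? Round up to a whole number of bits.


Minimum bits >= n * H = 517 * 2.65 = 1370.05, rounded up to a whole number of bits = 1371

1371 bits


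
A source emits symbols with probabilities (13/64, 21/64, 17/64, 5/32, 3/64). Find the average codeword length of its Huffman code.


Huffman construction (repeatedly merge the two least-probable nodes; each merge adds 1 bit to every symbol beneath it): 3/64 + 5/32 = 13/64; 13/64 + 13/64 = 13/32; 17/64 + 21/64 = 19/32; 13/32 + 19/32 = 1. Resulting codeword lengths (in the order the probabilities were given): (2, 2, 2, 3, 3). L_avg = sum(p_i * l_i) = 13/64*2 + 21/64*2 + 17/64*2 + 5/32*3 + 3/64*3 = 141/64 = 2.2031

2.2031 bits


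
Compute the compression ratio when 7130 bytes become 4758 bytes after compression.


Ratio = original / compressed = 7130 / 4758 = 1.4985

1.4985


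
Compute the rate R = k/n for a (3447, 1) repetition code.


Rate = k/n = 1/3447

1/3447


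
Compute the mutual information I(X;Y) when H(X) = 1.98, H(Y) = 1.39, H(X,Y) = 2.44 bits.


I(X;Y) = H(X) + H(Y) - H(X,Y) = 1.98 + 1.39 - 2.44 = 0.93

0.93 bits


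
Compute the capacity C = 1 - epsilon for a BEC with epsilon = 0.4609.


C = 1 - epsilon = 1 - 0.4609 = 0.5391

0.5391 bits


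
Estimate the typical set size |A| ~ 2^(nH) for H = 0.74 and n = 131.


log2|A_typical| = nH = 131 * 0.74 = 96.94, so |A_typical| ~ 2^96.94 = 1.520e+29

1.520e+29


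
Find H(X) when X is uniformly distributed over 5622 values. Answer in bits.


H = log2(n) = log2(5622) = 12.4569

12.4569 bits


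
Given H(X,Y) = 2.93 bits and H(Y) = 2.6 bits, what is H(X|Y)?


H(X|Y) = H(X,Y) - H(Y) = 2.93 - 2.6 = 0.33

0.33 bits


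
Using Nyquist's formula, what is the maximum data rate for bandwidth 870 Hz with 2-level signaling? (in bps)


Rate = 2 * B * log2(M) = 2 * 870 * 1.0 = 1740.0

1740.0 bps


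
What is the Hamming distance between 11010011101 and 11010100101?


Count differing positions: . . . . . ^ ^ ^ . . . = 3 differences

3


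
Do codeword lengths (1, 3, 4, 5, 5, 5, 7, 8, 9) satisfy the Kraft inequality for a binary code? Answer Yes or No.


Kraft sum = sum(2^(-l_i)) = 0.7949, need <= 1. Result: satisfied (a binary prefix-free code with these lengths exists)

Yes


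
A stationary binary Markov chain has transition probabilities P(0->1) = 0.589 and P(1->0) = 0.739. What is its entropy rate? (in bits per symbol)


Stationary distribution: pi_0 = p10/(p01+p10) = 0.5565, pi_1 = 0.4435. Entropy rate H' = pi_0*H(p01) + pi_1*H(p10) = 0.5565*0.977 + 0.4435*0.8283 = 0.911

0.911 bits/symbol


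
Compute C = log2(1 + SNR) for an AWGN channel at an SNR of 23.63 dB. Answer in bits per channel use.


SNR_linear = 10^(23.63/10) = 230.6747; C = log2(1 + SNR_linear) = log2(1 + 230.6747) = 7.856

7.856 bits/channel use


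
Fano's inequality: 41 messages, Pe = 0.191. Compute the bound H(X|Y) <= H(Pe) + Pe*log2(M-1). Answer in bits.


H(Pe) = -Pe*log2(Pe) - (1-Pe)*log2(1-Pe) = -0.191*log2(0.191) - 0.809*log2(0.809) = 0.456176 + 0.247383 = 0.7036. Pe*log2(M-1) = 0.191*log2(40) = 1.016488. Bound = H(Pe) + Pe*log2(M-1) = 0.456176 + 0.247383 + 1.016488 = 1.72

1.72 bits


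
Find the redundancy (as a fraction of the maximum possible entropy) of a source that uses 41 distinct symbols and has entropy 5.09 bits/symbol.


H_max = log2(K) = log2(41) = 5.3576 bits/symbol. Redundancy = 1 - H/H_max = 1 - 5.09/5.3576 = 1 - 0.9501 = 0.0499

0.0499


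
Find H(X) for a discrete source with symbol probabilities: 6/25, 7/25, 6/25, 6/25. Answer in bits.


H = -sum(p_i * log2(p_i)). Terms: -(6/25)*log2(6/25) = 0.494134; -(7/25)*log2(7/25) = 0.514220; -(6/25)*log2(6/25) = 0.494134; -(6/25)*log2(6/25) = 0.494134. H = 0.494134 + 0.514220 + 0.494134 + 0.494134 = 1.9966

1.9966 bits


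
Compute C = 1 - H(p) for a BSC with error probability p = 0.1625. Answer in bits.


H(p) = -p*log2(p) - (1-p)*log2(1-p) = -0.1625*log2(0.1625) - 0.8375*log2(0.8375) = 0.425992 + 0.214265 = 0.6403. C = 1 - H(p) = 1 - 0.6403 = 0.3597

0.3597 bits


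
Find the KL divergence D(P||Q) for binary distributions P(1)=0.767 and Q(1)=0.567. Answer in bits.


KL = p*log2(p/q) + (1-p)*log2((1-p)/(1-q)) = 0.767*log2(0.767/0.567) + 0.233*log2(0.233/0.433) = 0.126

0.126 bits


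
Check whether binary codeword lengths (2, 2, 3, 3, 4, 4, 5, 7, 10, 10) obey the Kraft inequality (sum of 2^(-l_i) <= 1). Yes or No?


Kraft sum = sum(2^(-l_i)) = 0.916, need <= 1. Result: satisfied (a binary prefix-free code with these lengths exists)

Yes


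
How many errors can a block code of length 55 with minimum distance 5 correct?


Correction capability = floor((d-1)/2) = floor((5-1)/2) = 2

2 errors


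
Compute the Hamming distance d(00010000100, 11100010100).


Count differing positions: ^ ^ ^ ^ . . ^ . . . . = 5 differences

5


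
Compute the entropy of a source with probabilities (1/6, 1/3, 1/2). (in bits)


H = -sum(p_i * log2(p_i)). Terms: -(1/6)*log2(1/6) = 0.430827; -(1/3)*log2(1/3) = 0.528321; -(1/2)*log2(1/2) = 0.500000. H = 0.430827 + 0.528321 + 0.500000 = 1.4591

1.4591 bits


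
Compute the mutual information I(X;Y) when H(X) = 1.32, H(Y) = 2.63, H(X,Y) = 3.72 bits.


I(X;Y) = H(X) + H(Y) - H(X,Y) = 1.32 + 2.63 - 3.72 = 0.23

0.23 bits


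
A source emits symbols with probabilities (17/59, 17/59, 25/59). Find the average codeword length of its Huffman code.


Huffman construction (repeatedly merge the two least-probable nodes; each merge adds 1 bit to every symbol beneath it): 17/59 + 17/59 = 34/59; 25/59 + 34/59 = 1. Resulting codeword lengths (in the order the probabilities were given): (2, 2, 1). L_avg = sum(p_i * l_i) = 17/59*2 + 17/59*2 + 25/59*1 = 93/59 = 1.5763

1.5763 bits


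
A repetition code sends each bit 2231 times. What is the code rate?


Rate = k/n = 1/2231

1/2231


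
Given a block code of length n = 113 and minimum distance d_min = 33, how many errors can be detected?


Detection capability = d_min - 1 = 33 - 1 = 32

32 errors


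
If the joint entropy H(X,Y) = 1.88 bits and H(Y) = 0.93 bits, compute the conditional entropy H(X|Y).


H(X|Y) = H(X,Y) - H(Y) = 1.88 - 0.93 = 0.95

0.95 bits


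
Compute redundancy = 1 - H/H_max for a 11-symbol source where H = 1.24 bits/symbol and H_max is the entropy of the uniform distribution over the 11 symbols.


H_max = log2(K) = log2(11) = 3.4594 bits/symbol. Redundancy = 1 - H/H_max = 1 - 1.24/3.4594 = 1 - 0.3584 = 0.6416

0.6416


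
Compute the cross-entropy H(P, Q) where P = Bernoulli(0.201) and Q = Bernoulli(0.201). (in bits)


H(P,Q) = -p*log2(q) - (1-p)*log2(1-q). -0.201*log2(0.201) = 0.465261; -0.799*log2(0.799) = 0.258662. H(P,Q) = 0.465261 + 0.258662 = 0.7239

0.7239 bits


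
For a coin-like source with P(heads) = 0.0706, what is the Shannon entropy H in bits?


H = -p*log2(p) - (1-p)*log2(1-p). -0.0706*log2(0.0706) = 0.269988; -0.9294*log2(0.9294) = 0.098171. H = 0.269988 + 0.098171 = 0.3682

0.3682 bits


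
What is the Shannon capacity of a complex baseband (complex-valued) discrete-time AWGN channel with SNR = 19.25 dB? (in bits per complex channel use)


SNR_linear = 10^(19.25/10) = 84.1395; C = log2(1 + SNR_linear) = log2(1 + 84.1395) = 6.4118

6.4118 bits/channel use


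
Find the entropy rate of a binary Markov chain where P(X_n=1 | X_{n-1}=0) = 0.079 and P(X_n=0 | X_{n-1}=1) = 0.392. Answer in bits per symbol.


Stationary distribution: pi_0 = p10/(p01+p10) = 0.8323, pi_1 = 0.1677. Entropy rate H' = pi_0*H(p01) + pi_1*H(p10) = 0.8323*0.3986 + 0.1677*0.9661 = 0.4938

0.4938 bits/symbol


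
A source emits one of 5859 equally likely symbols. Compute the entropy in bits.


H = log2(n) = log2(5859) = 12.5164

12.5164 bits


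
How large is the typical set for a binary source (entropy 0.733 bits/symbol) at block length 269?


log2|A_typical| = nH = 269 * 0.733 = 197.177, so |A_typical| ~ 2^197.177 = 2.271e+59

2.271e+59


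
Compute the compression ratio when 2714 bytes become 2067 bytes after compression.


Ratio = original / compressed = 2714 / 2067 = 1.313

1.313


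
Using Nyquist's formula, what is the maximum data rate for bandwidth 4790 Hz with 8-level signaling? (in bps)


Rate = 2 * B * log2(M) = 2 * 4790 * 3.0 = 28740.0

28740.0 bps


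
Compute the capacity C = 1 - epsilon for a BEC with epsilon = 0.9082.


C = 1 - epsilon = 1 - 0.9082 = 0.0918

0.0918 bits


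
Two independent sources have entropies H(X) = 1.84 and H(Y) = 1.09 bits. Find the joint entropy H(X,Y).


For independent variables, H(X,Y) = H(X) + H(Y) = 1.84 + 1.09 = 2.93

2.93 bits


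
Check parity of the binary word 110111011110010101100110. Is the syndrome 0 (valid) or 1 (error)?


Syndrome = XOR of all bits = 1 XOR 1 XOR 0 XOR 1 XOR 1 XOR 1 XOR 0 XOR 1 XOR 1 XOR 1 XOR 1 XOR 0 XOR 0 XOR 1 XOR 0 XOR 1 XOR 0 XOR 1 XOR 1 XOR 0 XOR 0 XOR 1 XOR 1 XOR 0 = 1

1


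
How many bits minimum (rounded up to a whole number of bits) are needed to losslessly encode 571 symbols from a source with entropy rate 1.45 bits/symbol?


Minimum bits >= n * H = 571 * 1.45 = 827.95, rounded up to a whole number of bits = 828

828 bits


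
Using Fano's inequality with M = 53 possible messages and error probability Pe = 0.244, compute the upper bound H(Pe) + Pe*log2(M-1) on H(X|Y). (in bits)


H(Pe) = -Pe*log2(Pe) - (1-Pe)*log2(1-Pe) = -0.244*log2(0.244) - 0.756*log2(0.756) = 0.496551 + 0.305078 = 0.8016. Pe*log2(M-1) = 0.244*log2(52) = 1.390907. Bound = H(Pe) + Pe*log2(M-1) = 0.496551 + 0.305078 + 1.390907 = 2.1925

2.1925 bits


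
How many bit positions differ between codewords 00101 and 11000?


Count differing positions: ^ ^ ^ . ^ = 4 differences

4


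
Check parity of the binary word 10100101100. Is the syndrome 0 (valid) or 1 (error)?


Syndrome = XOR of all bits = 1 XOR 0 XOR 1 XOR 0 XOR 0 XOR 1 XOR 0 XOR 1 XOR 1 XOR 0 XOR 0 = 1

1


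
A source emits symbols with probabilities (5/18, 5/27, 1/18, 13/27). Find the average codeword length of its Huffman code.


Huffman construction (repeatedly merge the two least-probable nodes; each merge adds 1 bit to every symbol beneath it): 1/18 + 5/27 = 13/54; 13/54 + 5/18 = 14/27; 13/27 + 14/27 = 1. Resulting codeword lengths (in the order the probabilities were given): (2, 3, 3, 1). L_avg = sum(p_i * l_i) = 5/18*2 + 5/27*3 + 1/18*3 + 13/27*1 = 95/54 = 1.7593

1.7593 bits


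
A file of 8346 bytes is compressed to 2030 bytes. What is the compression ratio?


Ratio = original / compressed = 8346 / 2030 = 4.1113

4.1113


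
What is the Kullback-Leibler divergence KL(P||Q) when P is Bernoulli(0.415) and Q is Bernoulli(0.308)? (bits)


KL = p*log2(p/q) + (1-p)*log2((1-p)/(1-q)) = 0.415*log2(0.415/0.308) + 0.585*log2(0.585/0.692) = 0.0368

0.0368 bits


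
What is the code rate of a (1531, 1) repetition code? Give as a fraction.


Rate = k/n = 1/1531

1/1531


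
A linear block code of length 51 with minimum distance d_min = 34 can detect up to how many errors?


Detection capability = d_min - 1 = 34 - 1 = 33

33 errors


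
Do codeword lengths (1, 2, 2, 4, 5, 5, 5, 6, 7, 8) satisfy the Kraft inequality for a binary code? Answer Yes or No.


Kraft sum = sum(2^(-l_i)) = 1.1836, need <= 1. Result: violated (a binary prefix-free code with these lengths cannot exist)

No


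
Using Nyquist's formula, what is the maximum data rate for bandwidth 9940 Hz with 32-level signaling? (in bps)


Rate = 2 * B * log2(M) = 2 * 9940 * 5.0 = 99400.0

99400.0 bps


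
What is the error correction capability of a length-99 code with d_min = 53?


Correction capability = floor((d-1)/2) = floor((53-1)/2) = 26

26 errors


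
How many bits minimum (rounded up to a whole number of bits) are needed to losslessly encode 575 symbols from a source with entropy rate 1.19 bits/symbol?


Minimum bits >= n * H = 575 * 1.19 = 684.25, rounded up to a whole number of bits = 685

685 bits


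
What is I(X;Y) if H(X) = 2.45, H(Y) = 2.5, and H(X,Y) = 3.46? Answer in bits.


I(X;Y) = H(X) + H(Y) - H(X,Y) = 2.45 + 2.5 - 3.46 = 1.49

1.49 bits


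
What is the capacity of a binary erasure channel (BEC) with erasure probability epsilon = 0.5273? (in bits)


C = 1 - epsilon = 1 - 0.5273 = 0.4727

0.4727 bits


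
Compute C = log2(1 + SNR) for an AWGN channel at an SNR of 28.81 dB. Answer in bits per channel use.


SNR_linear = 10^(28.81/10) = 760.3263; C = log2(1 + SNR_linear) = log2(1 + 760.3263) = 9.5724

9.5724 bits/channel use


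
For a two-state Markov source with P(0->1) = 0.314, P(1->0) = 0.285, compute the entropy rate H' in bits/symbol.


Stationary distribution: pi_0 = p10/(p01+p10) = 0.4758, pi_1 = 0.5242. Entropy rate H' = pi_0*H(p01) + pi_1*H(p10) = 0.4758*0.8977 + 0.5242*0.8622 = 0.8791

0.8791 bits/symbol


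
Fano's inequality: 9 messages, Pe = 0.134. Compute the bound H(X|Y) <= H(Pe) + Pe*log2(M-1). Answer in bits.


H(Pe) = -Pe*log2(Pe) - (1-Pe)*log2(1-Pe) = -0.134*log2(0.134) - 0.866*log2(0.866) = 0.388559 + 0.179748 = 0.5683. Pe*log2(M-1) = 0.134*log2(8) = 0.402000. Bound = H(Pe) + Pe*log2(M-1) = 0.388559 + 0.179748 + 0.402000 = 0.9703

0.9703 bits


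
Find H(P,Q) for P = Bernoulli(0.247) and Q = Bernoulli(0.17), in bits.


H(P,Q) = -p*log2(q) - (1-p)*log2(1-q). -0.247*log2(0.17) = 0.631429; -0.753*log2(0.83) = 0.202419. H(P,Q) = 0.631429 + 0.202419 = 0.8338

0.8338 bits


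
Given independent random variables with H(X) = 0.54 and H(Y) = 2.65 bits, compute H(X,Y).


For independent variables, H(X,Y) = H(X) + H(Y) = 0.54 + 2.65 = 3.19

3.19 bits


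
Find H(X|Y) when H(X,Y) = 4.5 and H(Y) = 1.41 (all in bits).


H(X|Y) = H(X,Y) - H(Y) = 4.5 - 1.41 = 3.09

3.09 bits


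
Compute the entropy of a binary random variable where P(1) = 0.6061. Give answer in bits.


H = -p*log2(p) - (1-p)*log2(1-p). -0.6061*log2(0.6061) = 0.437830; -0.3939*log2(0.3939) = 0.529440. H = 0.437830 + 0.529440 = 0.9673

0.9673 bits


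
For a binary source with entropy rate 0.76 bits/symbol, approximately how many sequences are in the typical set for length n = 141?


log2|A_typical| = nH = 141 * 0.76 = 107.16, so |A_typical| ~ 2^107.16 = 1.813e+32

1.813e+32


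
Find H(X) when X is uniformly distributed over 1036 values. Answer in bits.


H = log2(n) = log2(1036) = 10.0168

10.0168 bits


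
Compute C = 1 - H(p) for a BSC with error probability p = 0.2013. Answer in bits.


H(p) = -p*log2(p) - (1-p)*log2(1-p) = -0.2013*log2(0.2013) - 0.7987*log2(0.7987) = 0.465523 + 0.258998 = 0.7245. C = 1 - H(p) = 1 - 0.7245 = 0.2755

0.2755 bits


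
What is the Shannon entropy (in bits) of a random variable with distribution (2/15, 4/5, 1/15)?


H = -sum(p_i * log2(p_i)). Terms: -(2/15)*log2(2/15) = 0.387585; -(4/5)*log2(4/5) = 0.257542; -(1/15)*log2(1/15) = 0.260459. H = 0.387585 + 0.257542 + 0.260459 = 0.9056

0.9056 bits


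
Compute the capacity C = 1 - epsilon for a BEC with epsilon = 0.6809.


C = 1 - epsilon = 1 - 0.6809 = 0.3191

0.3191 bits


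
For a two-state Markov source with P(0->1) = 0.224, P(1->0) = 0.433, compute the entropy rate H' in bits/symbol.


Stationary distribution: pi_0 = p10/(p01+p10) = 0.6591, pi_1 = 0.3409. Entropy rate H' = pi_0*H(p01) + pi_1*H(p10) = 0.6591*0.7674 + 0.3409*0.987 = 0.8423

0.8423 bits/symbol


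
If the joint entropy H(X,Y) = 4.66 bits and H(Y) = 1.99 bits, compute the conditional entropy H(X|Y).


H(X|Y) = H(X,Y) - H(Y) = 4.66 - 1.99 = 2.67

2.67 bits


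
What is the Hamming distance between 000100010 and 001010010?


Count differing positions: . . ^ ^ ^ . . . . = 3 differences

3


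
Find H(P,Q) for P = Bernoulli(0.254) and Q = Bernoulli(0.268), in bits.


H(P,Q) = -p*log2(q) - (1-p)*log2(1-q). -0.254*log2(0.268) = 0.482523; -0.746*log2(0.732) = 0.335763. H(P,Q) = 0.482523 + 0.335763 = 0.8183

0.8183 bits


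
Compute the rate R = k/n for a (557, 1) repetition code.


Rate = k/n = 1/557

1/557


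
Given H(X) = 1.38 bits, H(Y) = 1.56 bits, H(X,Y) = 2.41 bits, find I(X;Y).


I(X;Y) = H(X) + H(Y) - H(X,Y) = 1.38 + 1.56 - 2.41 = 0.53

0.53 bits


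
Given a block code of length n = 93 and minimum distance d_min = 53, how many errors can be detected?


Detection capability = d_min - 1 = 53 - 1 = 52

52 errors


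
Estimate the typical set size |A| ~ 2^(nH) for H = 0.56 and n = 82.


log2|A_typical| = nH = 82 * 0.56 = 45.92, so |A_typical| ~ 2^45.92 = 6.657e+13

6.657e+13


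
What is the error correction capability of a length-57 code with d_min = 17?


Correction capability = floor((d-1)/2) = floor((17-1)/2) = 8

8 errors


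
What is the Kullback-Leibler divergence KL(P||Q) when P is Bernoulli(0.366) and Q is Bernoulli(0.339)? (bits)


KL = p*log2(p/q) + (1-p)*log2((1-p)/(1-q)) = 0.366*log2(0.366/0.339) + 0.634*log2(0.634/0.661) = 0.0023

0.0023 bits


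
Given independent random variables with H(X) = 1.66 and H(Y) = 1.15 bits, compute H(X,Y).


For independent variables, H(X,Y) = H(X) + H(Y) = 1.66 + 1.15 = 2.81

2.81 bits


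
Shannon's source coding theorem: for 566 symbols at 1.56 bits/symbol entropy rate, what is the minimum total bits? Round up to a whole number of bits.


Minimum bits >= n * H = 566 * 1.56 = 882.96, rounded up to a whole number of bits = 883

883 bits


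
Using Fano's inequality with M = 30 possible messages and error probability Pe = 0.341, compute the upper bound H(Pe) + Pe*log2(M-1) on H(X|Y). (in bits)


H(Pe) = -Pe*log2(Pe) - (1-Pe)*log2(1-Pe) = -0.341*log2(0.341) - 0.659*log2(0.659) = 0.529285 + 0.396487 = 0.9258. Pe*log2(M-1) = 0.341*log2(29) = 1.656572. Bound = H(Pe) + Pe*log2(M-1) = 0.529285 + 0.396487 + 1.656572 = 2.5823

2.5823 bits


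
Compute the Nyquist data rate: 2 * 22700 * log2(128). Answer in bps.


Rate = 2 * B * log2(M) = 2 * 22700 * 7.0 = 317800.0

317800.0 bps


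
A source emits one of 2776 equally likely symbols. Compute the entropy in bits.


H = log2(n) = log2(2776) = 11.4388

11.4388 bits


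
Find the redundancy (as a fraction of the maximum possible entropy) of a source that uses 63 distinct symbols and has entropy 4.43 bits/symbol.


H_max = log2(K) = log2(63) = 5.9773 bits/symbol. Redundancy = 1 - H/H_max = 1 - 4.43/5.9773 = 1 - 0.7411 = 0.2589

0.2589
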